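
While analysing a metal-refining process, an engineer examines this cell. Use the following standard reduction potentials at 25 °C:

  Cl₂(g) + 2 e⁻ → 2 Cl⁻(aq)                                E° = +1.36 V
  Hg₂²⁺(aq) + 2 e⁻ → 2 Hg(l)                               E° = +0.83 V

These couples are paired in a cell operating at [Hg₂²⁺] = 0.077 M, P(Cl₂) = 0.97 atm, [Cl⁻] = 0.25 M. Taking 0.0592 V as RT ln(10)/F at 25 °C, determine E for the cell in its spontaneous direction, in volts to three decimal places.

+0.598 V

Cl₂/Cl⁻ is the cathode (higher E°), Hg₂²⁺/Hg the anode: E°cell = +1.36 − (+0.83) = +0.53 V, n = 2.
Overall: Cl₂(g) + 2 Hg(l) → 2 Cl⁻(aq) + Hg₂²⁺(aq)
Q = [Cl⁻]^2·[Hg₂²⁺] / (P(Cl₂)); log Q = -2.304.
E = E° − (0.0592/n) log Q = +0.53 − (0.0592/2)(-2.304) = +0.598 V.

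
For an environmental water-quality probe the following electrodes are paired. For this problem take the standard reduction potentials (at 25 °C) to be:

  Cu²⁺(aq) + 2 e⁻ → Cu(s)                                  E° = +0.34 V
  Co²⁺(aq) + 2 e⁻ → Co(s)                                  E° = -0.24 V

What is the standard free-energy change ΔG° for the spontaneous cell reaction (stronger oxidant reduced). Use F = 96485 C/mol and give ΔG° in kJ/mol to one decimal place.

Cu²⁺/Cu (E° = +0.34 V) is the cathode; Co²⁺/Co (E° = -0.24 V) is the anode, so E°cell = +0.58 V.
Balancing electrons gives n = 2 (lcm of 2 and 2).
ΔG° = −nFE° = −(2)(96485)(+0.58) = -111,923 J = -111.9 kJ/mol.

-111.9 kJ/mol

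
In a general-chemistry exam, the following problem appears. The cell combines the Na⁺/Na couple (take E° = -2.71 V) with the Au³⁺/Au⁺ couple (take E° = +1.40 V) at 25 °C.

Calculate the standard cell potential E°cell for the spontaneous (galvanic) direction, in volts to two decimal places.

+4.11 V

The Au³⁺/Au⁺ couple has the higher reduction potential, so it is the cathode; Na⁺/Na is oxidised at the anode.
E°cell = E°(cathode) − E°(anode) = (+1.40) − (-2.71) = +4.11 V.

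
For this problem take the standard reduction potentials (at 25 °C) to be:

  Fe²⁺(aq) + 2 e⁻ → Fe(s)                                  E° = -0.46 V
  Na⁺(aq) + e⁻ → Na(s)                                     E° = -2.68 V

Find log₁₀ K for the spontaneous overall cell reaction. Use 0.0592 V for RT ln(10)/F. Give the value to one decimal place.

75.0

Cathode: Fe²⁺/Fe; anode: Na⁺/Na. E°cell = +2.22 V, n = 2.
log K = nE°cell / 0.0592 = (2)(+2.22) / 0.0592 = 75.0.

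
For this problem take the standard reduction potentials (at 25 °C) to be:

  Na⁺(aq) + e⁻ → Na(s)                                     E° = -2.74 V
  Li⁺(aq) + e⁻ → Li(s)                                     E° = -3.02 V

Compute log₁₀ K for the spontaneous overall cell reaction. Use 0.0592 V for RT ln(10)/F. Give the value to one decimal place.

4.7

Cathode: Na⁺/Na; anode: Li⁺/Li. E°cell = +0.28 V, n = 1.
log K = nE°cell / 0.0592 = (1)(+0.28) / 0.0592 = 4.7.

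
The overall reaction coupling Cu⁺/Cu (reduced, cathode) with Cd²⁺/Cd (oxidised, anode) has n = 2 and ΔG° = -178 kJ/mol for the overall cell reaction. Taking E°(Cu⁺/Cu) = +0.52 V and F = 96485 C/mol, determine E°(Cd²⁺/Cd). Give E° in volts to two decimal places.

E°cell = −ΔG°/(nF) = −(-178×10³)/((2)(96485)) = +0.922 V.
Since Cu⁺/Cu is the cathode and Cd²⁺/Cd the anode, E°cell = E°(Cu⁺/Cu) − E°(Cd²⁺/Cd).
So E°(Cd²⁺/Cd) = E°(Cu⁺/Cu) − E°cell = (+0.52) − (+0.922) = -0.40 V.

-0.40 V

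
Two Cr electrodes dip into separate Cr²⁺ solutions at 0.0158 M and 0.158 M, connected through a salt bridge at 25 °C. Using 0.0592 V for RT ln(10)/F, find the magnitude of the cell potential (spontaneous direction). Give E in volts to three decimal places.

For a concentration cell E°cell = 0. The 0.158 M side is the cathode (reduction is favoured where [Cr²⁺] is higher).
With n = 2, E = −(0.0592/2) log([Cr²⁺]ₐₙ/[Cr²⁺]꜀ₐₜ) = −(0.0592/2) log(0.0158/0.158) = −(0.0592/2)(-1.000) = +0.030 V.

+0.030 V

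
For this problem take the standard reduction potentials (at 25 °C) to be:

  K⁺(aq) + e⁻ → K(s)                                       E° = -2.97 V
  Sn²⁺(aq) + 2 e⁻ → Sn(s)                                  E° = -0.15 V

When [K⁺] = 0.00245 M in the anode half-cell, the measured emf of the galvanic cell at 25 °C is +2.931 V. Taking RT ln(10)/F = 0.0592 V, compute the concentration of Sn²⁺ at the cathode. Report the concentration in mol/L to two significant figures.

0.034 M

Sn²⁺/Sn is the cathode, K⁺/K the anode: E°cell = +2.82 V, n = 2.
Overall reaction: Sn²⁺(aq) + 2 K(s) → Sn(s) + 2 K⁺(aq); Q = [K⁺]^2/[Sn²⁺]^1.
From E = E° − (0.0592/n) log Q: log Q = (E° − E)·n/0.0592 = (+2.82 − (+2.931))·2/0.0592 = -3.7500.
So 1·log[Sn²⁺] = 2·log(0.00245) − log Q = -5.2217 − (-3.7500) = -1.4717; [Sn²⁺] = 10^(-1.4717) ≈ 0.034 M.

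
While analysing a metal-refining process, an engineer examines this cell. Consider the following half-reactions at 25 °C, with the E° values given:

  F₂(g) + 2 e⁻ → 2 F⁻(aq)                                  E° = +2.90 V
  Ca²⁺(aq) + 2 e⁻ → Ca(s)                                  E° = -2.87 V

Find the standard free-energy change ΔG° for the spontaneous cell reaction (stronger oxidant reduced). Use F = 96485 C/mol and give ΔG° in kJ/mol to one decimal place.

-1113.4 kJ/mol

F₂/F⁻ (E° = +2.90 V) is the cathode; Ca²⁺/Ca (E° = -2.87 V) is the anode, so E°cell = +5.77 V.
Balancing electrons gives n = 2 (lcm of 2 and 2).
ΔG° = −nFE° = −(2)(96485)(+5.77) = -1,113,437 J = -1113.4 kJ/mol.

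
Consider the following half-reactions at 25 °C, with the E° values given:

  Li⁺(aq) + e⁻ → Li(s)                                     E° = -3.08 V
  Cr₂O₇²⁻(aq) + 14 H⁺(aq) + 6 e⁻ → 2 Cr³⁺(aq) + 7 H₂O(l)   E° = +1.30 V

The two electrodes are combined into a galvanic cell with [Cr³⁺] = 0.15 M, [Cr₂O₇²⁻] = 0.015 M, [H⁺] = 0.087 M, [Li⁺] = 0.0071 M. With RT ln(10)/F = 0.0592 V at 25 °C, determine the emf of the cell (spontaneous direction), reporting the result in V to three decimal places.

Cr₂O₇²⁻/Cr³⁺ is the cathode (higher E°), Li⁺/Li the anode: E°cell = +1.30 − (-3.08) = +4.38 V, n = 6.
Overall: Cr₂O₇²⁻(aq) + 14 H⁺(aq) + 6 Li(s) → 2 Cr³⁺(aq) + 7 H₂O(l) + 6 Li⁺(aq)
Q = [Cr³⁺]^2·[Li⁺]^6 / ([Cr₂O₇²⁻]·[H⁺]^14); log Q = 2.130.
E = E° − (0.0592/n) log Q = +4.38 − (0.0592/6)(2.130) = +4.359 V.

+4.359 V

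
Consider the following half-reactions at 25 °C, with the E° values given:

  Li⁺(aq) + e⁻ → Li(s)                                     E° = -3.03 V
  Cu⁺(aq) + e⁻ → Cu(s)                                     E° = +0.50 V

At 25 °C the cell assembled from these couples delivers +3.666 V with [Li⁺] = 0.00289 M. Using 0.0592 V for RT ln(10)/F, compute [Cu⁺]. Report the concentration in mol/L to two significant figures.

0.57 M

Cu⁺/Cu is the cathode, Li⁺/Li the anode: E°cell = +3.53 V, n = 1.
Overall reaction: Cu⁺(aq) + Li(s) → Cu(s) + Li⁺(aq); Q = [Li⁺]^1/[Cu⁺]^1.
From E = E° − (0.0592/n) log Q: log Q = (E° − E)·n/0.0592 = (+3.53 − (+3.666))·1/0.0592 = -2.2973.
So 1·log[Cu⁺] = 1·log(0.00289) − log Q = -2.5391 − (-2.2973) = -0.2418; [Cu⁺] = 10^(-0.2418) ≈ 0.57 M.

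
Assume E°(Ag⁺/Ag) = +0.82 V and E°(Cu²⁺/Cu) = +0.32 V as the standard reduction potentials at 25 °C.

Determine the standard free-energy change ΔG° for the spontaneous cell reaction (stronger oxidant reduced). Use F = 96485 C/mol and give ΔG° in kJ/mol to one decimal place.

-96.5 kJ/mol

Ag⁺/Ag (E° = +0.82 V) is the cathode; Cu²⁺/Cu (E° = +0.32 V) is the anode, so E°cell = +0.50 V.
Balancing electrons gives n = 2 (lcm of 1 and 2).
ΔG° = −nFE° = −(2)(96485)(+0.50) = -96,485 J = -96.5 kJ/mol.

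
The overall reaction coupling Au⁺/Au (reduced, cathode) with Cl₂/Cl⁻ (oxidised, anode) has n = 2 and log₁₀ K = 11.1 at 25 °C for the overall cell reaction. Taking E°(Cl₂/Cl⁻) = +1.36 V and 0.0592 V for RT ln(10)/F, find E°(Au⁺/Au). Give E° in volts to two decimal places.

+1.69 V

E°cell = (0.0592/n)·log K = (0.0592/2)(11.1) = +0.329 V.
Since Au⁺/Au is the cathode and Cl₂/Cl⁻ the anode, E°cell = E°(Au⁺/Au) − E°(Cl₂/Cl⁻).
So E°(Au⁺/Au) = E°cell + E°(Cl₂/Cl⁻) = +0.329 + (+1.36) = +1.69 V.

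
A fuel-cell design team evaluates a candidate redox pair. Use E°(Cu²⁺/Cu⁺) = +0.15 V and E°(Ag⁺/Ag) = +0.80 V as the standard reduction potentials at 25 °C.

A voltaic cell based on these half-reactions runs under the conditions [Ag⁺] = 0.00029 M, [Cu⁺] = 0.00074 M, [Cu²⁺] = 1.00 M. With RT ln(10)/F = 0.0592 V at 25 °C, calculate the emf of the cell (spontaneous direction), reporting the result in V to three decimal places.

+0.255 V

Ag⁺/Ag is the cathode (higher E°), Cu²⁺/Cu⁺ the anode: E°cell = +0.80 − (+0.15) = +0.65 V, n = 1.
Overall: Ag⁺(aq) + Cu⁺(aq) → Ag(s) + Cu²⁺(aq)
Q = [Cu²⁺] / ([Ag⁺]·[Cu⁺]); log Q = 6.668.
E = E° − (0.0592/n) log Q = +0.65 − (0.0592/1)(6.668) = +0.255 V.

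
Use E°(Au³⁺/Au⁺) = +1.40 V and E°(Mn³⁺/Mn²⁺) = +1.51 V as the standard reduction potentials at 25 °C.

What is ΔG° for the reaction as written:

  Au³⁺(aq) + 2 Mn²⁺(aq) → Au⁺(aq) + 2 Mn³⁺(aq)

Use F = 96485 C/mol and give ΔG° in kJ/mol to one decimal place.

+21.2 kJ/mol

As written, Au³⁺/Au⁺ is reduced (cathode) and Mn³⁺/Mn²⁺ is oxidised (anode), so E°cell = (+1.40) − (+1.51) = -0.11 V.
Balancing electrons gives n = 2.
ΔG° = −nFE° = −(2)(96485)(-0.11) = 21,227 J = +21.2 kJ/mol.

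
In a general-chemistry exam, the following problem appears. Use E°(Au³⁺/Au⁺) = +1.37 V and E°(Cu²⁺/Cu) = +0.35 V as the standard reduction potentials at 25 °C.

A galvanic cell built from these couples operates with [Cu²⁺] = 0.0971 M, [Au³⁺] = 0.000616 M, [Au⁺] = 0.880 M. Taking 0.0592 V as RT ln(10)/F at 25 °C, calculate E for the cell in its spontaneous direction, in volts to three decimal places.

+0.957 V

Au³⁺/Au⁺ is the cathode (higher E°), Cu²⁺/Cu the anode: E°cell = +1.37 − (+0.35) = +1.02 V, n = 2.
Overall: Au³⁺(aq) + Cu(s) → Au⁺(aq) + Cu²⁺(aq)
Q = [Au⁺]·[Cu²⁺] / ([Au³⁺]); log Q = 2.142.
E = E° − (0.0592/n) log Q = +1.02 − (0.0592/2)(2.142) = +0.957 V.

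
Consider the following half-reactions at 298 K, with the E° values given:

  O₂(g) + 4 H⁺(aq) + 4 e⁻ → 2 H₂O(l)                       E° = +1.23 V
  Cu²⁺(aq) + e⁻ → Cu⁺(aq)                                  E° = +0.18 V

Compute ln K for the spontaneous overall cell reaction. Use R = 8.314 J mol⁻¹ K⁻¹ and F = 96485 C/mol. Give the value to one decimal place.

163.6

Cathode: O₂/H₂O; anode: Cu²⁺/Cu⁺. E°cell = (+1.23) − (+0.18) = +1.05 V, with n = 4.
ΔG° = −nFE° = −RT ln K, so ln K = nFE°/(RT) = (4)(96485)(+1.05) / ((8.314)(298)) = 163.562.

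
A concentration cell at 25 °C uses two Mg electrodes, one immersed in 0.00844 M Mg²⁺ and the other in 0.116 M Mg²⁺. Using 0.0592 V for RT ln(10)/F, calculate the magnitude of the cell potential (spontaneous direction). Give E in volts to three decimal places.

For a concentration cell E°cell = 0. The 0.116 M side is the cathode (reduction is favoured where [Mg²⁺] is higher).
With n = 2, E = −(0.0592/2) log([Mg²⁺]ₐₙ/[Mg²⁺]꜀ₐₜ) = −(0.0592/2) log(0.00844/0.116) = −(0.0592/2)(-1.138) = +0.034 V.

+0.034 V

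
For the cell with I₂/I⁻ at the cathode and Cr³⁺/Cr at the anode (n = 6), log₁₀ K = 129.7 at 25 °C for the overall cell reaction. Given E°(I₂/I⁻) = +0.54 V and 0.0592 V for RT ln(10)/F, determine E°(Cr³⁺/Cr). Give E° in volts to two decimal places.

E°cell = (0.0592/n)·log K = (0.0592/6)(129.7) = +1.280 V.
Since I₂/I⁻ is the cathode and Cr³⁺/Cr the anode, E°cell = E°(I₂/I⁻) − E°(Cr³⁺/Cr).
So E°(Cr³⁺/Cr) = E°(I₂/I⁻) − E°cell = (+0.54) − (+1.280) = -0.74 V.

-0.74 V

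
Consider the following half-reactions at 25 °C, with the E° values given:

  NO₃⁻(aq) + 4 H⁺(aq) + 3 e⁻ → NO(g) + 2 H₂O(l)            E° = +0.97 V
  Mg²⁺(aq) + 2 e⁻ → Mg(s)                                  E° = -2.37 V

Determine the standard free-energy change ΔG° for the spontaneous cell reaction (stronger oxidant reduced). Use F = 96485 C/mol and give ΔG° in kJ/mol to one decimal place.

-1933.6 kJ/mol

NO₃⁻/NO (E° = +0.97 V) is the cathode; Mg²⁺/Mg (E° = -2.37 V) is the anode, so E°cell = +3.34 V.
Balancing electrons gives n = 6 (lcm of 3 and 2).
ΔG° = −nFE° = −(6)(96485)(+3.34) = -1,933,559 J = -1933.6 kJ/mol.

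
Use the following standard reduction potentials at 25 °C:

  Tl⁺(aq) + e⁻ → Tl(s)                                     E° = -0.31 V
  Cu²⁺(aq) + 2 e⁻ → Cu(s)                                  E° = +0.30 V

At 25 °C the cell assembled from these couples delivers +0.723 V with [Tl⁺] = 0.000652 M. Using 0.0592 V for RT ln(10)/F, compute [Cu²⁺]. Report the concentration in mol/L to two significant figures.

Cu²⁺/Cu is the cathode, Tl⁺/Tl the anode: E°cell = +0.61 V, n = 2.
Overall reaction: Cu²⁺(aq) + 2 Tl(s) → Cu(s) + 2 Tl⁺(aq); Q = [Tl⁺]^2/[Cu²⁺]^1.
From E = E° − (0.0592/n) log Q: log Q = (E° − E)·n/0.0592 = (+0.61 − (+0.723))·2/0.0592 = -3.8176.
So 1·log[Cu²⁺] = 2·log(0.000652) − log Q = -6.3715 − (-3.8176) = -2.5539; [Cu²⁺] = 10^(-2.5539) ≈ 0.0028 M.

0.0028 M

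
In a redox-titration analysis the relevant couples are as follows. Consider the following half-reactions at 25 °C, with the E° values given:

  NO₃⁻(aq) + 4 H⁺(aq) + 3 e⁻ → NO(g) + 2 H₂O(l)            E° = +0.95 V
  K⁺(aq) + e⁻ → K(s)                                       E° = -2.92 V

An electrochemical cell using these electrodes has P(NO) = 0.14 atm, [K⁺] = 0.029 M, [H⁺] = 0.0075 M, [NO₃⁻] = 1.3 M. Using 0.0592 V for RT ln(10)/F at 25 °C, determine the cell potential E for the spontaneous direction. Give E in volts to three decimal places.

NO₃⁻/NO is the cathode (higher E°), K⁺/K the anode: E°cell = +0.95 − (-2.92) = +3.87 V, n = 3.
Overall: NO₃⁻(aq) + 4 H⁺(aq) + 3 K(s) → NO(g) + 2 H₂O(l) + 3 K⁺(aq)
Q = P(NO)·[K⁺]^3 / ([NO₃⁻]·[H⁺]^4); log Q = 2.919.
E = E° − (0.0592/n) log Q = +3.87 − (0.0592/3)(2.919) = +3.812 V.

+3.812 V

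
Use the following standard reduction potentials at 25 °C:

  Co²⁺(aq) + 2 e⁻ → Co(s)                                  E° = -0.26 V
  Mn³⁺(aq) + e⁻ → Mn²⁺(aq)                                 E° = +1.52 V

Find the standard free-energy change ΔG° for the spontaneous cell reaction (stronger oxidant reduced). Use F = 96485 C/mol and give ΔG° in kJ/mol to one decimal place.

-343.5 kJ/mol

Mn³⁺/Mn²⁺ (E° = +1.52 V) is the cathode; Co²⁺/Co (E° = -0.26 V) is the anode, so E°cell = +1.78 V.
Balancing electrons gives n = 2 (lcm of 1 and 2).
ΔG° = −nFE° = −(2)(96485)(+1.78) = -343,487 J = -343.5 kJ/mol.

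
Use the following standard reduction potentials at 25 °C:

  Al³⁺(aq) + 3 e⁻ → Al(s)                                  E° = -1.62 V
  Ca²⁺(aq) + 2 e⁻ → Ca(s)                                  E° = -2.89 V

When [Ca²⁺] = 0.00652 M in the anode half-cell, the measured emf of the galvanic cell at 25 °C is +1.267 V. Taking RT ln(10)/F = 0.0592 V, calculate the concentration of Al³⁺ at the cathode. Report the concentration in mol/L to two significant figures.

Al³⁺/Al is the cathode, Ca²⁺/Ca the anode: E°cell = +1.27 V, n = 6.
Overall reaction: 2 Al³⁺(aq) + 3 Ca(s) → 2 Al(s) + 3 Ca²⁺(aq); Q = [Ca²⁺]^3/[Al³⁺]^2.
From E = E° − (0.0592/n) log Q: log Q = (E° − E)·n/0.0592 = (+1.27 − (+1.267))·6/0.0592 = 0.3041.
So 2·log[Al³⁺] = 3·log(0.00652) − log Q = -6.5573 − (0.3041) = -6.8614; log[Al³⁺] = -6.8614 / 2 = -3.4307; [Al³⁺] = 10^(-3.4307) ≈ 0.00037 M.

0.00037 M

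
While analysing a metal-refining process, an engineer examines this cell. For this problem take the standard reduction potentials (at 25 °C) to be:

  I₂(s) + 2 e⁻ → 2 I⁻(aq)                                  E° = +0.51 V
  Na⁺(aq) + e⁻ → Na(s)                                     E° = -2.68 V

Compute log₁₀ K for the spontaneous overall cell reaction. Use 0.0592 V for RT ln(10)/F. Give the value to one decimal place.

107.8

Cathode: I₂/I⁻; anode: Na⁺/Na. E°cell = +3.19 V, n = 2.
log K = nE°cell / 0.0592 = (2)(+3.19) / 0.0592 = 107.8.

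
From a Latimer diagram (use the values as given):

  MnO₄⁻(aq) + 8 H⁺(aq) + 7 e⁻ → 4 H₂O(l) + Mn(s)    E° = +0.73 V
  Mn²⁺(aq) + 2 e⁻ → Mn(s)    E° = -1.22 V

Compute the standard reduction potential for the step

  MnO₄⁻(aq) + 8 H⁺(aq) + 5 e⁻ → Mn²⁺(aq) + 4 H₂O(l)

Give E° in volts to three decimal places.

+1.510 V

Sequential free energies add, so n₃E°₃ = n₁E°₁ + n₂E°₂.
With n₃ = 7, and the known step contributing 2×(-1.22) V, the unknown satisfies 5·E° = 7×(+0.73) − 2×(-1.22) = +7.550.
E° = +7.550 / 5 = +1.510 V.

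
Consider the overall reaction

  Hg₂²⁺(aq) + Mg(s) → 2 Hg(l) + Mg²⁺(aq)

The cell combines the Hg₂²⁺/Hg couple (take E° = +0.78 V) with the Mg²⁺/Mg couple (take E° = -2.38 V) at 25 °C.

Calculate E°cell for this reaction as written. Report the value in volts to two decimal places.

+3.16 V

The Hg₂²⁺/Hg couple has the higher reduction potential, so it is the cathode; Mg²⁺/Mg is oxidised at the anode.
E°cell = E°(cathode) − E°(anode) = (+0.78) − (-2.38) = +3.16 V.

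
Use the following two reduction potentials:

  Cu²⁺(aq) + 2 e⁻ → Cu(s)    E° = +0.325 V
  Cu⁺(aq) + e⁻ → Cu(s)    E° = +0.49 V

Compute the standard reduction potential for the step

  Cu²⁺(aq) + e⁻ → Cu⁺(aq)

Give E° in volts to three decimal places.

Sequential free energies add, so n₃E°₃ = n₁E°₁ + n₂E°₂.
With n₃ = 2, and the known step contributing 1×(+0.49) V, the unknown satisfies 1·E° = 2×(+0.325) − 1×(+0.49) = +0.160.
E° = +0.160 / 1 = +0.160 V.

+0.160 V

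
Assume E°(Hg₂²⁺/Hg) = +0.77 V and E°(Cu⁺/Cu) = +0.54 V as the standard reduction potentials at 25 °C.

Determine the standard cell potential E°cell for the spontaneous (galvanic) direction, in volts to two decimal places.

+0.23 V

The Hg₂²⁺/Hg couple has the higher reduction potential, so it is the cathode; Cu⁺/Cu is oxidised at the anode.
E°cell = E°(cathode) − E°(anode) = (+0.77) − (+0.54) = +0.23 V.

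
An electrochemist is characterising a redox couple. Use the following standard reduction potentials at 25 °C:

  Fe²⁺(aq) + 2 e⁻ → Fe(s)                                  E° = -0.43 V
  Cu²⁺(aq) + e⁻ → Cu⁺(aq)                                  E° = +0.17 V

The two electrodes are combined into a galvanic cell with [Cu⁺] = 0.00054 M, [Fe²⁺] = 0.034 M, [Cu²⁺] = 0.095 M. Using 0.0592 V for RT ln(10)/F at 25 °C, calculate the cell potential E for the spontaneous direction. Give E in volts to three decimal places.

Cu²⁺/Cu⁺ is the cathode (higher E°), Fe²⁺/Fe the anode: E°cell = +0.17 − (-0.43) = +0.60 V, n = 2.
Overall: 2 Cu²⁺(aq) + Fe(s) → 2 Cu⁺(aq) + Fe²⁺(aq)
Q = [Cu⁺]^2·[Fe²⁺] / ([Cu²⁺]^2); log Q = -5.959.
E = E° − (0.0592/n) log Q = +0.60 − (0.0592/2)(-5.959) = +0.776 V.

+0.776 V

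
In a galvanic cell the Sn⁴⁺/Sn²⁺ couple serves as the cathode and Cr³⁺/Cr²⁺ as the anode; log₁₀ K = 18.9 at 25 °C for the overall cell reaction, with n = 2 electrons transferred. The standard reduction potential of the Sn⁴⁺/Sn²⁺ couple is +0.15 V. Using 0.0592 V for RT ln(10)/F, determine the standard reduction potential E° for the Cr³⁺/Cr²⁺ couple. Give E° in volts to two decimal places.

E°cell = (0.0592/n)·log K = (0.0592/2)(18.9) = +0.559 V.
Since Sn⁴⁺/Sn²⁺ is the cathode and Cr³⁺/Cr²⁺ the anode, E°cell = E°(Sn⁴⁺/Sn²⁺) − E°(Cr³⁺/Cr²⁺).
So E°(Cr³⁺/Cr²⁺) = E°(Sn⁴⁺/Sn²⁺) − E°cell = (+0.15) − (+0.559) = -0.41 V.

-0.41 V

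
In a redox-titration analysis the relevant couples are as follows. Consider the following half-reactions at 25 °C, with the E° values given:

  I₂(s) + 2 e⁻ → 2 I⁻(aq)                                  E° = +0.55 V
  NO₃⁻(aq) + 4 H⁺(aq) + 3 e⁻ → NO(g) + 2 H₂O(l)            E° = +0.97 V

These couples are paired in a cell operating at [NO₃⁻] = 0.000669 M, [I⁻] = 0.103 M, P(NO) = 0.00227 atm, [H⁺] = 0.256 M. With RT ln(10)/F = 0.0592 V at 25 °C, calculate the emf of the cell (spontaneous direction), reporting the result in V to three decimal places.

+0.304 V

NO₃⁻/NO is the cathode (higher E°), I₂/I⁻ the anode: E°cell = +0.97 − (+0.55) = +0.42 V, n = 6.
Overall: 2 NO₃⁻(aq) + 8 H⁺(aq) + 6 I⁻(aq) → 2 NO(g) + 4 H₂O(l) + 3 I₂(s)
Q = P(NO)^2 / ([NO₃⁻]^2·[H⁺]^8·[I⁻]^6); log Q = 11.718.
E = E° − (0.0592/n) log Q = +0.42 − (0.0592/6)(11.718) = +0.304 V.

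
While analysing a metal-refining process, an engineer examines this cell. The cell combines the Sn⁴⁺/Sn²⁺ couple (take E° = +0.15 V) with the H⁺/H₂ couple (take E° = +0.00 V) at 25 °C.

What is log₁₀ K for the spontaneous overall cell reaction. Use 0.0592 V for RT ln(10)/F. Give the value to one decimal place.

5.1

Cathode: Sn⁴⁺/Sn²⁺; anode: H⁺/H₂. E°cell = +0.15 V, n = 2.
log K = nE°cell / 0.0592 = (2)(+0.15) / 0.0592 = 5.1.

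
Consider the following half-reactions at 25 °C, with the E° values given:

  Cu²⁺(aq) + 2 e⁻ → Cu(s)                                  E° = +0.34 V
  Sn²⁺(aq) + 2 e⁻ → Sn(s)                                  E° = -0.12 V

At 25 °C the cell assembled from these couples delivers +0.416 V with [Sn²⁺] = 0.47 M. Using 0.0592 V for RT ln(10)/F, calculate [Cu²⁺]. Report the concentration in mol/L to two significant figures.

0.015 M

Cu²⁺/Cu is the cathode, Sn²⁺/Sn the anode: E°cell = +0.46 V, n = 2.
Overall reaction: Cu²⁺(aq) + Sn(s) → Cu(s) + Sn²⁺(aq); Q = [Sn²⁺]^1/[Cu²⁺]^1.
From E = E° − (0.0592/n) log Q: log Q = (E° − E)·n/0.0592 = (+0.46 − (+0.416))·2/0.0592 = 1.4865.
So 1·log[Cu²⁺] = 1·log(0.47) − log Q = -0.3279 − (1.4865) = -1.8144; [Cu²⁺] = 10^(-1.8144) ≈ 0.015 M.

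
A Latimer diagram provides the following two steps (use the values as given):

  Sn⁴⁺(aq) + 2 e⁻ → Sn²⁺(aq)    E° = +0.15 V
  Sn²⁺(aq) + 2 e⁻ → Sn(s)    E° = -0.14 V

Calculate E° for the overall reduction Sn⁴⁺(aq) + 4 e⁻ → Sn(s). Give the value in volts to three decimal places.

+0.005 V

Adding the free-energy changes (−nFE°) of the two steps gives −n₃FE°₃ = −n₁FE°₁ − n₂FE°₂.
E°₃ = (2×+0.15 + 2×-0.14) / 4 = (+0.020) / 4 = +0.005 V.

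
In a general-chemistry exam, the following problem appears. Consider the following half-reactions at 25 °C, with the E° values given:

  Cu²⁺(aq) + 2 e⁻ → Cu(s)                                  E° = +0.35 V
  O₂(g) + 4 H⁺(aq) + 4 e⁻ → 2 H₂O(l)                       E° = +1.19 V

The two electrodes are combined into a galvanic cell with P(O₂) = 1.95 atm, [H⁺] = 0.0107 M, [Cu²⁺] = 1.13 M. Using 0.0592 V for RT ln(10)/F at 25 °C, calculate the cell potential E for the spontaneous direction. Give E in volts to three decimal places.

+0.726 V

O₂/H₂O is the cathode (higher E°), Cu²⁺/Cu the anode: E°cell = +1.19 − (+0.35) = +0.84 V, n = 4.
Overall: O₂(g) + 4 H⁺(aq) + 2 Cu(s) → 2 H₂O(l) + 2 Cu²⁺(aq)
Q = [Cu²⁺]^2 / (P(O₂)·[H⁺]^4); log Q = 7.699.
E = E° − (0.0592/n) log Q = +0.84 − (0.0592/4)(7.699) = +0.726 V.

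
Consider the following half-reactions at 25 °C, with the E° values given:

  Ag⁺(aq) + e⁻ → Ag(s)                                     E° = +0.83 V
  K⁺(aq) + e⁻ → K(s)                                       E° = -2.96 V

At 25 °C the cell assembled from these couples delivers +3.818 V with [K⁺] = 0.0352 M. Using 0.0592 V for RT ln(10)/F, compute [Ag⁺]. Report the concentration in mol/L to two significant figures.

0.10 M

Ag⁺/Ag is the cathode, K⁺/K the anode: E°cell = +3.79 V, n = 1.
Overall reaction: Ag⁺(aq) + K(s) → Ag(s) + K⁺(aq); Q = [K⁺]^1/[Ag⁺]^1.
From E = E° − (0.0592/n) log Q: log Q = (E° − E)·n/0.0592 = (+3.79 − (+3.818))·1/0.0592 = -0.4730.
So 1·log[Ag⁺] = 1·log(0.0352) − log Q = -1.4535 − (-0.4730) = -0.9805; [Ag⁺] = 10^(-0.9805) ≈ 0.10 M.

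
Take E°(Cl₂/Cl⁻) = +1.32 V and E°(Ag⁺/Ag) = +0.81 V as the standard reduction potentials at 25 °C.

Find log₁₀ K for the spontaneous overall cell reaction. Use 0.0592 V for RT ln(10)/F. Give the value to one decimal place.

17.2

Cathode: Cl₂/Cl⁻; anode: Ag⁺/Ag. E°cell = +0.51 V, n = 2.
log K = nE°cell / 0.0592 = (2)(+0.51) / 0.0592 = 17.2.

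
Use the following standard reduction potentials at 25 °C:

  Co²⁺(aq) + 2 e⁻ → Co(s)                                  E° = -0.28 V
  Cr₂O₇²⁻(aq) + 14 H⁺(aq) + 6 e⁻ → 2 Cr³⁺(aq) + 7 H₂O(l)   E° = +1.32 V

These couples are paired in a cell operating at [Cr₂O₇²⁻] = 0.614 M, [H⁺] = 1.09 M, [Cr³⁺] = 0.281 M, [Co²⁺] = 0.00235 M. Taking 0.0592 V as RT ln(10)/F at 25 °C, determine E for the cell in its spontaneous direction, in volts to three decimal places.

Cr₂O₇²⁻/Cr³⁺ is the cathode (higher E°), Co²⁺/Co the anode: E°cell = +1.32 − (-0.28) = +1.60 V, n = 6.
Overall: Cr₂O₇²⁻(aq) + 14 H⁺(aq) + 3 Co(s) → 2 Cr³⁺(aq) + 7 H₂O(l) + 3 Co²⁺(aq)
Q = [Cr³⁺]^2·[Co²⁺]^3 / ([Cr₂O₇²⁻]·[H⁺]^14); log Q = -9.302.
E = E° − (0.0592/n) log Q = +1.60 − (0.0592/6)(-9.302) = +1.692 V.

+1.692 V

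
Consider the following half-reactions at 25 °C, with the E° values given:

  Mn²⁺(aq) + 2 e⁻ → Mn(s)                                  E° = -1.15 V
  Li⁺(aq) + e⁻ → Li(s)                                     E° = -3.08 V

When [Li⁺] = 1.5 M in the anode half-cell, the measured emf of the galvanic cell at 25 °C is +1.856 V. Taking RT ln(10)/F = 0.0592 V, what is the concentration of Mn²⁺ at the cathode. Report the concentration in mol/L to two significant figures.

Mn²⁺/Mn is the cathode, Li⁺/Li the anode: E°cell = +1.93 V, n = 2.
Overall reaction: Mn²⁺(aq) + 2 Li(s) → Mn(s) + 2 Li⁺(aq); Q = [Li⁺]^2/[Mn²⁺]^1.
From E = E° − (0.0592/n) log Q: log Q = (E° − E)·n/0.0592 = (+1.93 − (+1.856))·2/0.0592 = 2.5000.
So 1·log[Mn²⁺] = 2·log(1.5) − log Q = 0.3522 − (2.5000) = -2.1478; [Mn²⁺] = 10^(-2.1478) ≈ 0.0071 M.

0.0071 M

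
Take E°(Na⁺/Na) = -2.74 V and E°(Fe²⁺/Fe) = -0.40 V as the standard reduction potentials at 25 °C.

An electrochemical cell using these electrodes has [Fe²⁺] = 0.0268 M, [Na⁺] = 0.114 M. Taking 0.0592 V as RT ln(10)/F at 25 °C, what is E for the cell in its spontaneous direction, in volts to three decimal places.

+2.349 V

Fe²⁺/Fe is the cathode (higher E°), Na⁺/Na the anode: E°cell = -0.40 − (-2.74) = +2.34 V, n = 2.
Overall: Fe²⁺(aq) + 2 Na(s) → Fe(s) + 2 Na⁺(aq)
Q = [Na⁺]^2 / ([Fe²⁺]); log Q = -0.314.
E = E° − (0.0592/n) log Q = +2.34 − (0.0592/2)(-0.314) = +2.349 V.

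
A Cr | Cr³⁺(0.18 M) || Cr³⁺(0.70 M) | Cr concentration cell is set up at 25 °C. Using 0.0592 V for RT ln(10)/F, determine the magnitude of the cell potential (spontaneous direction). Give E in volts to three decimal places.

For a concentration cell E°cell = 0. The 0.70 M side is the cathode (reduction is favoured where [Cr³⁺] is higher).
With n = 3, E = −(0.0592/3) log([Cr³⁺]ₐₙ/[Cr³⁺]꜀ₐₜ) = −(0.0592/3) log(0.18/0.7) = −(0.0592/3)(-0.590) = +0.012 V.

+0.012 V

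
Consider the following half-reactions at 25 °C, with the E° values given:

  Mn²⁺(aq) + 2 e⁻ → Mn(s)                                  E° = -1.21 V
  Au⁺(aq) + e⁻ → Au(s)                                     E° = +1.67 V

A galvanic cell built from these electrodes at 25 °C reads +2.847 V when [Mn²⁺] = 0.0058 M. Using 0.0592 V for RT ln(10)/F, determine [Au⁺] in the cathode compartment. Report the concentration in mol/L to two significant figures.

Au⁺/Au is the cathode, Mn²⁺/Mn the anode: E°cell = +2.88 V, n = 2.
Overall reaction: 2 Au⁺(aq) + Mn(s) → 2 Au(s) + Mn²⁺(aq); Q = [Mn²⁺]^1/[Au⁺]^2.
From E = E° − (0.0592/n) log Q: log Q = (E° − E)·n/0.0592 = (+2.88 − (+2.847))·2/0.0592 = 1.1149.
So 2·log[Au⁺] = 1·log(0.0058) − log Q = -2.2366 − (1.1149) = -3.3515; log[Au⁺] = -3.3515 / 2 = -1.6758; [Au⁺] = 10^(-1.6758) ≈ 0.021 M.

0.021 M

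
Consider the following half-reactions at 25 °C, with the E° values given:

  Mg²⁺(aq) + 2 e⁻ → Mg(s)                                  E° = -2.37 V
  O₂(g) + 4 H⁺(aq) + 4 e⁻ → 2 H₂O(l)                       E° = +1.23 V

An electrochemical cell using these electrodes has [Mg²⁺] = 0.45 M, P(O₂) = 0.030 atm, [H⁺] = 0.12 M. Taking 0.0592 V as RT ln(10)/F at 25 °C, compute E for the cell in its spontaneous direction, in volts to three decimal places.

+3.533 V

O₂/H₂O is the cathode (higher E°), Mg²⁺/Mg the anode: E°cell = +1.23 − (-2.37) = +3.60 V, n = 4.
Overall: O₂(g) + 4 H⁺(aq) + 2 Mg(s) → 2 H₂O(l) + 2 Mg²⁺(aq)
Q = [Mg²⁺]^2 / (P(O₂)·[H⁺]^4); log Q = 4.513.
E = E° − (0.0592/n) log Q = +3.60 − (0.0592/4)(4.513) = +3.533 V.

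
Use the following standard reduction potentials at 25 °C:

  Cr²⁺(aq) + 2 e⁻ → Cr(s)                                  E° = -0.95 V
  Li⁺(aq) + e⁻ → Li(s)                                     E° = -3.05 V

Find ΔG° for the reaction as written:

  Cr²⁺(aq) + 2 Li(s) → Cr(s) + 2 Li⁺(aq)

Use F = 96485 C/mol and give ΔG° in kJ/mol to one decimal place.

As written, Cr²⁺/Cr is reduced (cathode) and Li⁺/Li is oxidised (anode), so E°cell = (-0.95) − (-3.05) = +2.10 V.
Balancing electrons gives n = 2.
ΔG° = −nFE° = −(2)(96485)(+2.10) = -405,237 J = -405.2 kJ/mol.

-405.2 kJ/mol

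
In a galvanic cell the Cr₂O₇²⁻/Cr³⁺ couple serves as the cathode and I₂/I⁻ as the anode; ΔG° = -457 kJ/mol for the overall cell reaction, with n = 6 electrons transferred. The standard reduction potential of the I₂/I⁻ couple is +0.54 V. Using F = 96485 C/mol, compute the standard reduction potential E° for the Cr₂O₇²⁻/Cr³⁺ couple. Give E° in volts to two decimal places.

+1.33 V

E°cell = −ΔG°/(nF) = −(-457×10³)/((6)(96485)) = +0.789 V.
Since Cr₂O₇²⁻/Cr³⁺ is the cathode and I₂/I⁻ the anode, E°cell = E°(Cr₂O₇²⁻/Cr³⁺) − E°(I₂/I⁻).
So E°(Cr₂O₇²⁻/Cr³⁺) = E°cell + E°(I₂/I⁻) = +0.789 + (+0.54) = +1.33 V.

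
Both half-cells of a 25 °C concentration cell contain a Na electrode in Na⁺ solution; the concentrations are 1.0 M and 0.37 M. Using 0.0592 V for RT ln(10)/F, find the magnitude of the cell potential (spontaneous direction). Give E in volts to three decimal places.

+0.026 V

For a concentration cell E°cell = 0. The 1.0 M side is the cathode (reduction is favoured where [Na⁺] is higher).
With n = 1, E = −(0.0592/1) log([Na⁺]ₐₙ/[Na⁺]꜀ₐₜ) = −(0.0592/1) log(0.37/1) = −(0.0592/1)(-0.432) = +0.026 V.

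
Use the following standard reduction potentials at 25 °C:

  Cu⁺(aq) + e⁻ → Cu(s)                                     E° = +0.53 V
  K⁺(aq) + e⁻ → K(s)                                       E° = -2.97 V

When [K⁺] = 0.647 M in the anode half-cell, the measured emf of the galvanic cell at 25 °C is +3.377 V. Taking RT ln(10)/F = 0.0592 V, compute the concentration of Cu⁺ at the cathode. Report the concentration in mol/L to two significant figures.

Cu⁺/Cu is the cathode, K⁺/K the anode: E°cell = +3.50 V, n = 1.
Overall reaction: Cu⁺(aq) + K(s) → Cu(s) + K⁺(aq); Q = [K⁺]^1/[Cu⁺]^1.
From E = E° − (0.0592/n) log Q: log Q = (E° − E)·n/0.0592 = (+3.50 − (+3.377))·1/0.0592 = 2.0777.
So 1·log[Cu⁺] = 1·log(0.647) − log Q = -0.1891 − (2.0777) = -2.2668; [Cu⁺] = 10^(-2.2668) ≈ 0.0054 M.

0.0054 M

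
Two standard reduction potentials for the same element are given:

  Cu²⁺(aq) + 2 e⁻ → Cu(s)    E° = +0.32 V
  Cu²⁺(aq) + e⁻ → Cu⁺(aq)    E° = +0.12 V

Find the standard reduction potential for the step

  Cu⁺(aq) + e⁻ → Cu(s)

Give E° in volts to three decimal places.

Sequential free energies add, so n₃E°₃ = n₁E°₁ + n₂E°₂.
With n₃ = 2, and the known step contributing 1×(+0.12) V, the unknown satisfies 1·E° = 2×(+0.32) − 1×(+0.12) = +0.520.
E° = +0.520 / 1 = +0.520 V.

+0.520 V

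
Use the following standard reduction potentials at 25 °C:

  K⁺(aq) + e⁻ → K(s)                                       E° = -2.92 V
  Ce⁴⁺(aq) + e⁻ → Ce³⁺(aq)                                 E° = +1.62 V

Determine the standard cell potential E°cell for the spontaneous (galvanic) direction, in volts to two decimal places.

The Ce⁴⁺/Ce³⁺ couple has the higher reduction potential, so it is the cathode; K⁺/K is oxidised at the anode.
E°cell = E°(cathode) − E°(anode) = (+1.62) − (-2.92) = +4.54 V.
Since E°cell > 0, the reaction is spontaneous under standard conditions.

+4.54 V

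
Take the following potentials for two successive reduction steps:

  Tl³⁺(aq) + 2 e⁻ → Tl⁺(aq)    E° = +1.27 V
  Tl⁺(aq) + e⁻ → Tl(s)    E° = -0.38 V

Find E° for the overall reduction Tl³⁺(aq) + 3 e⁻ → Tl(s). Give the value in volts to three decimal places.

+0.720 V

Since ΔG° = −nFE° is additive over sequential reductions, n₃E°₃ = n₁E°₁ + n₂E°₂.
E°₃ = (2×+1.27 + 1×-0.38) / 3 = (+2.160) / 3 = +0.720 V.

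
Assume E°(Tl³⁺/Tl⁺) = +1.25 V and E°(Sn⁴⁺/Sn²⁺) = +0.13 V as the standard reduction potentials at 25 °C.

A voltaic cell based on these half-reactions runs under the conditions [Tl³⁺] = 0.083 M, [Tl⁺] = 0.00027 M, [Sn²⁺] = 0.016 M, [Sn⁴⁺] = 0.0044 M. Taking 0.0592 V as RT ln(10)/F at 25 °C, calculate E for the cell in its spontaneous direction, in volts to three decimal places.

+1.210 V

Tl³⁺/Tl⁺ is the cathode (higher E°), Sn⁴⁺/Sn²⁺ the anode: E°cell = +1.25 − (+0.13) = +1.12 V, n = 2.
Overall: Tl³⁺(aq) + Sn²⁺(aq) → Tl⁺(aq) + Sn⁴⁺(aq)
Q = [Tl⁺]·[Sn⁴⁺] / ([Tl³⁺]·[Sn²⁺]); log Q = -3.048.
E = E° − (0.0592/n) log Q = +1.12 − (0.0592/2)(-3.048) = +1.210 V.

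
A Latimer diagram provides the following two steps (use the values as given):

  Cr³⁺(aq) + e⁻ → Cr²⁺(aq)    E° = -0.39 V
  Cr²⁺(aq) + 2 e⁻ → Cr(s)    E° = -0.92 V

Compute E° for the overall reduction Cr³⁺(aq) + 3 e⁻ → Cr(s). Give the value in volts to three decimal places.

-0.743 V

Standard free energies of sequential steps add: ΔG°₃ = ΔG°₁ + ΔG°₂, so n₃E°₃ = n₁E°₁ + n₂E°₂.
E°₃ = (1×-0.39 + 2×-0.92) / 3 = (-2.230) / 3 = -0.743 V.
Simply averaging or adding the two E° values would be wrong; the electron-weighted sum is required.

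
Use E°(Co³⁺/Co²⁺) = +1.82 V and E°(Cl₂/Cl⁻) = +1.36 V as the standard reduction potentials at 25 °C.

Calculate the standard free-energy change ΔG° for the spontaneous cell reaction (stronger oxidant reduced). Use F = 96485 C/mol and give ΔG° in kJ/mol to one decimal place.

Co³⁺/Co²⁺ (E° = +1.82 V) is the cathode; Cl₂/Cl⁻ (E° = +1.36 V) is the anode, so E°cell = +0.46 V.
Balancing electrons gives n = 2 (lcm of 1 and 2).
ΔG° = −nFE° = −(2)(96485)(+0.46) = -88,766 J = -88.8 kJ/mol.

-88.8 kJ/mol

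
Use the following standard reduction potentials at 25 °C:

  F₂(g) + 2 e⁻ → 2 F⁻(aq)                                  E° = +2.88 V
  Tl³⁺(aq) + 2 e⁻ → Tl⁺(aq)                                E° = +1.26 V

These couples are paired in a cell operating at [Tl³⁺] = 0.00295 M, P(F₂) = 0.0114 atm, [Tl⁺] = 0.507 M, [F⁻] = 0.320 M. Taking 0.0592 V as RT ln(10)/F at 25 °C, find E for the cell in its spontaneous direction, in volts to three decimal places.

F₂/F⁻ is the cathode (higher E°), Tl³⁺/Tl⁺ the anode: E°cell = +2.88 − (+1.26) = +1.62 V, n = 2.
Overall: F₂(g) + Tl⁺(aq) → 2 F⁻(aq) + Tl³⁺(aq)
Q = [F⁻]^2·[Tl³⁺] / (P(F₂)·[Tl⁺]); log Q = -1.282.
E = E° − (0.0592/n) log Q = +1.62 − (0.0592/2)(-1.282) = +1.658 V.

+1.658 V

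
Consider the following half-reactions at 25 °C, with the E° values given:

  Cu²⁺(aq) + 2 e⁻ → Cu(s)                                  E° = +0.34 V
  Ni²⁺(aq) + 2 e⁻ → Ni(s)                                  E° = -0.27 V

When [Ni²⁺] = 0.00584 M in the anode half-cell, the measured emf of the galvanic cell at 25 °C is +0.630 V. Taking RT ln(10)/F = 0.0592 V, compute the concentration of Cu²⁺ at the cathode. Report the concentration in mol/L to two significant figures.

0.028 M

Cu²⁺/Cu is the cathode, Ni²⁺/Ni the anode: E°cell = +0.61 V, n = 2.
Overall reaction: Cu²⁺(aq) + Ni(s) → Cu(s) + Ni²⁺(aq); Q = [Ni²⁺]^1/[Cu²⁺]^1.
From E = E° − (0.0592/n) log Q: log Q = (E° − E)·n/0.0592 = (+0.61 − (+0.630))·2/0.0592 = -0.6757.
So 1·log[Cu²⁺] = 1·log(0.00584) − log Q = -2.2336 − (-0.6757) = -1.5579; [Cu²⁺] = 10^(-1.5579) ≈ 0.028 M.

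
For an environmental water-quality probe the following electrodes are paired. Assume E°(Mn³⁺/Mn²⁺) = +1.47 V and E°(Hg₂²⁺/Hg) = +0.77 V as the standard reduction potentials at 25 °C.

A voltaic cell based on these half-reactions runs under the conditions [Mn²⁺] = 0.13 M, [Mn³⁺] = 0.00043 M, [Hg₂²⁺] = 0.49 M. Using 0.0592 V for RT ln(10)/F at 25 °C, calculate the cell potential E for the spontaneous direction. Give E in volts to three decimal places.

+0.562 V

Mn³⁺/Mn²⁺ is the cathode (higher E°), Hg₂²⁺/Hg the anode: E°cell = +1.47 − (+0.77) = +0.70 V, n = 2.
Overall: 2 Mn³⁺(aq) + 2 Hg(l) → 2 Mn²⁺(aq) + Hg₂²⁺(aq)
Q = [Mn²⁺]^2·[Hg₂²⁺] / ([Mn³⁺]^2); log Q = 4.651.
E = E° − (0.0592/n) log Q = +0.70 − (0.0592/2)(4.651) = +0.562 V.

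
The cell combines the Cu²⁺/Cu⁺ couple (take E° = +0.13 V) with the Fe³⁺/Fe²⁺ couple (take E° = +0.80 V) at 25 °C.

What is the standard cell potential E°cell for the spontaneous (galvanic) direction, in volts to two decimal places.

+0.67 V

The Fe³⁺/Fe²⁺ couple has the higher reduction potential, so it is the cathode; Cu²⁺/Cu⁺ is oxidised at the anode.
E°cell = E°(cathode) − E°(anode) = (+0.80) − (+0.13) = +0.67 V.
Since E°cell > 0, the reaction is spontaneous under standard conditions.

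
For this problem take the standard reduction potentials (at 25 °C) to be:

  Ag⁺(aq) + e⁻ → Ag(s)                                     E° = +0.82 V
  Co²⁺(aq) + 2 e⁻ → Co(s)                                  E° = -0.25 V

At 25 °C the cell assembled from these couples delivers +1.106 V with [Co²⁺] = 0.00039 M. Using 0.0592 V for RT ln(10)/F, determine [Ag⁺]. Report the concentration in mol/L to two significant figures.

0.080 M

Ag⁺/Ag is the cathode, Co²⁺/Co the anode: E°cell = +1.07 V, n = 2.
Overall reaction: 2 Ag⁺(aq) + Co(s) → 2 Ag(s) + Co²⁺(aq); Q = [Co²⁺]^1/[Ag⁺]^2.
From E = E° − (0.0592/n) log Q: log Q = (E° − E)·n/0.0592 = (+1.07 − (+1.106))·2/0.0592 = -1.2162.
So 2·log[Ag⁺] = 1·log(0.00039) − log Q = -3.4089 − (-1.2162) = -2.1927; log[Ag⁺] = -2.1927 / 2 = -1.0963; [Ag⁺] = 10^(-1.0963) ≈ 0.080 M.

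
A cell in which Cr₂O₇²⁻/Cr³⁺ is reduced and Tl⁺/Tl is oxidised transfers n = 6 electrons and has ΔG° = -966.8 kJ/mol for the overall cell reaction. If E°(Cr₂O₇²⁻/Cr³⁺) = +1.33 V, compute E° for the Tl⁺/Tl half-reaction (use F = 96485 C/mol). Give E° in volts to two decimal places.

E°cell = −ΔG°/(nF) = −(-966.8×10³)/((6)(96485)) = +1.670 V.
Since Cr₂O₇²⁻/Cr³⁺ is the cathode and Tl⁺/Tl the anode, E°cell = E°(Cr₂O₇²⁻/Cr³⁺) − E°(Tl⁺/Tl).
So E°(Tl⁺/Tl) = E°(Cr₂O₇²⁻/Cr³⁺) − E°cell = (+1.33) − (+1.670) = -0.34 V.

-0.34 V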